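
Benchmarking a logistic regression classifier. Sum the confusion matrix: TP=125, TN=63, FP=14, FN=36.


Total = TP + TN + FP + FN
= 125 + 63 + 14 + 36
= 238
(Predicted positive: 139, predicted negative: 99)

238


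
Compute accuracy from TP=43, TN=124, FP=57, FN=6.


Accuracy = (TP+TN)/(TP+TN+FP+FN)
= (43+124)/(230)
= 167/230 = 72.61%

72.61%


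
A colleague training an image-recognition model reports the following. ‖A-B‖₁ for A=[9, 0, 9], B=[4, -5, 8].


d = |9-4| + |0+ 5| + |9-8|
  = 5 + 5 + 1
  = 11

11


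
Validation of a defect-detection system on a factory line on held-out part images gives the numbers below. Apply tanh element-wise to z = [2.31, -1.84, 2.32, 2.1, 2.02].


tanh(2.31) = 0.9805
tanh(-1.84) = -0.9508
tanh(2.32) = 0.9809
tanh(2.1) = 0.9705
tanh(2.02) = 0.9654
result = [0.9805, -0.9508, 0.9809, 0.9705, 0.9654]

[0.9805, -0.9508, 0.9809, 0.9705, 0.9654]


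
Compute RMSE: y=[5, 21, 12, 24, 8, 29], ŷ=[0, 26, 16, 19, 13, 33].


MSE = 132/6 = 22
RMSE = √(132/6) = 4.6904

4.6904


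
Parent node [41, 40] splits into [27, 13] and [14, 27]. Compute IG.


Parent = [41, 40], H_parent = 0.9999
H_left = 0.9097 (n=40), H_right = 0.9262 (n=41)
H_children = (40/81)·0.9097 + (41/81)·0.9262 = 0.9181
IG = 0.9999 - 0.9181 = 0.0818

0.0818


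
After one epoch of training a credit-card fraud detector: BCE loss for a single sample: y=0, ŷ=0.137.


BCE = -[y·ln(p) + (1-y)·ln(1-p)]
= -0 - 1·ln(1-0.137)
= -ln(0.863) = 0.1473

0.1473


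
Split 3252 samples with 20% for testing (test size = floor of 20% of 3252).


Test = ⌊3252·20/100⌋ = 650
Train = 3252 - 650 = 2602

Train: 2602, Test: 650


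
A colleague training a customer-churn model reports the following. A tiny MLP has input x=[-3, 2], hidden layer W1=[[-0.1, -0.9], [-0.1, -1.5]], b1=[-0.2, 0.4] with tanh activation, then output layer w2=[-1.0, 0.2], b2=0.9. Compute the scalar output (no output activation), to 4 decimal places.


z1[0] = (-0.1)·(-3) + (-0.9)·(2) - 0.2 = -1.7
z1[1] = (-0.1)·(-3) + (-1.5)·(2) + 0.4 = -2.3
h = tanh(z1) = [-0.9354, -0.9801]
output = (-1.0)·(-0.9354) + (0.2)·(-0.9801) + 0.9 = 1.6394

1.6394


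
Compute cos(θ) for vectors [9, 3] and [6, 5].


A·B = 9·6 + 3·5 = 69
‖A‖ = √90 = 9.4868, ‖B‖ = √61 = 7.8102
cos = 69/(√90·√61) = 69/√5490 = 0.9312

0.9312


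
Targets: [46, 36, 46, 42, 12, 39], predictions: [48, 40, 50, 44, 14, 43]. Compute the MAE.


Absolute errors: |46-48|=2, |36-40|=4, |46-50|=4, |42-44|=2, |12-14|=2, |39-43|=4
Sum = 18
MAE = 18/6 = 3

3


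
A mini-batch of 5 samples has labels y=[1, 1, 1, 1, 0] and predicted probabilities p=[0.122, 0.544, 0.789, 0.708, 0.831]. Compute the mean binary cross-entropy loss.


L[0] = -ln(0.122) = 2.1037
L[1] = -ln(0.544) = 0.6088
L[2] = -ln(0.789) = 0.237
L[3] = -ln(0.708) = 0.3453
L[4] = -ln(1-0.831) = -ln(0.169) = 1.7779
mean = (2.1037 + 0.6088 + 0.237 + 0.3453 + 1.7779)/5 = 1.0145

1.0145


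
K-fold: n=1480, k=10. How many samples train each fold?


Fold size = 1480/10 = 148
Training per fold = 1480 - 148 = 1332

1332


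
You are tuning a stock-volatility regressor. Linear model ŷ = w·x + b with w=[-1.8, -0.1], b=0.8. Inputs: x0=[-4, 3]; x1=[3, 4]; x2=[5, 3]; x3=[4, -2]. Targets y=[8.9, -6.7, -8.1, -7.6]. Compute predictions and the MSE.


ŷ0 = (-1.8)·(-4) + (-0.1)·(3) + 0.8 = 7.7
ŷ1 = (-1.8)·(3) + (-0.1)·(4) + 0.8 = -5.0
ŷ2 = (-1.8)·(5) + (-0.1)·(3) + 0.8 = -8.5
ŷ3 = (-1.8)·(4) + (-0.1)·(-2) + 0.8 = -6.2
errors² = [1.44, 2.89, 0.16, 1.96]
MSE = 6.4500/4 = 1.6125

1.6125


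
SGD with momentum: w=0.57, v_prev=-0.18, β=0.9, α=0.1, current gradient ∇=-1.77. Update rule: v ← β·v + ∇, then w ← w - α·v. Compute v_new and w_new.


v_new = 0.9·-0.18 - 1.77 = -0.162 - 1.77 = -1.932
w_new = 0.57 - 0.1·-1.932 = 0.57 + 0.1932 = 0.7632

v_new=-1.932, w_new=0.7632


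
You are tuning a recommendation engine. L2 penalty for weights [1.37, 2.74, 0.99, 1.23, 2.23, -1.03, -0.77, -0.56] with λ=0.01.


‖w‖₂² = (1.37)² + (2.74)² + (0.99)² + (1.23)² + (2.23)² + (-1.03)² + (-0.77)² + (-0.56)²
     = 1.8769 + 7.5076 + 0.9801 + 1.5129 + 4.9729 + 1.0609 + 0.5929 + 0.3136
     = 18.8178
λ·‖w‖₂² = 0.01·18.8178 = 0.188178

0.188178


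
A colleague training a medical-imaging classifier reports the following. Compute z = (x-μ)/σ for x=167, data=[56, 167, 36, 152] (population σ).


μ = 102.75, σ = 57.4342
z = (167 - 102.75)/57.4342 = 1.1187

1.1187


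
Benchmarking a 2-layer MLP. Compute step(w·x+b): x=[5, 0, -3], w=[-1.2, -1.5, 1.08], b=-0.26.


z = (5)·(-1.2) + (0)·(-1.5) + (-3)·(1.08) - 0.26
  = -9.5
step(z) = 0 (z<0)

0


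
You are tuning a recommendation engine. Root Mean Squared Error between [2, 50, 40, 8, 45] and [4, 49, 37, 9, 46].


MSE = 16/5 = 3.2
RMSE = √(16/5) = 1.7889

1.7889


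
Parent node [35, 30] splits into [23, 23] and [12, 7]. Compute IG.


Parent = [35, 30], H_parent = 0.9957
H_left = 1 (n=46), H_right = 0.9495 (n=19)
H_children = (46/65)·1 + (19/65)·0.9495 = 0.9852
IG = 0.9957 - 0.9852 = 0.0105

0.0105


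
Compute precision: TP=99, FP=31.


Precision = TP/(TP+FP)
= 99/(99+31)
= 99/130 = 76.15%

76.15%


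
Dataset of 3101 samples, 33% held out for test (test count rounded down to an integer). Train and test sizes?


Test = ⌊3101·33/100⌋ = 1023
Train = 3101 - 1023 = 2078

Train: 2078, Test: 1023


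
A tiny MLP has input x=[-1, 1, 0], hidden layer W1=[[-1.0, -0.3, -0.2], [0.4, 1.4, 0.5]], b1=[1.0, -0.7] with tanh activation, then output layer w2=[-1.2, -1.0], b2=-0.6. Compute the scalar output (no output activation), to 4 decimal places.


z1[0] = (-1.0)·(-1) + (-0.3)·(1) + (-0.2)·(0) + 1.0 = 1.7
z1[1] = (0.4)·(-1) + (1.4)·(1) + (0.5)·(0) - 0.7 = 0.3
h = tanh(z1) = [0.9354, 0.2913]
output = (-1.2)·(0.9354) + (-1.0)·(0.2913) - 0.6 = -2.0138

-2.0138


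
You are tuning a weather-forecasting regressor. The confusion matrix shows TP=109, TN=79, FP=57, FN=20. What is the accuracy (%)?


Accuracy = (TP+TN)/(TP+TN+FP+FN)
= (109+79)/(265)
= 188/265 = 70.94%

70.94%


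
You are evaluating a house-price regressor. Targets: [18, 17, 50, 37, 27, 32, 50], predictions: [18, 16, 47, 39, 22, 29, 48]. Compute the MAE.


Absolute errors: |18-18|=0, |17-16|=1, |50-47|=3, |37-39|=2, |27-22|=5, |32-29|=3, |50-48|=2
Sum = 16
MAE = 16/7 = 16/7

16/7


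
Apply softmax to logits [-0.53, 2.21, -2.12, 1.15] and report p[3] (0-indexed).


Exponentials: e^-0.53=0.5886, e^2.21=9.1157, e^-2.12=0.12, e^1.15=3.1582
Sum = 12.9825
Softmax = [0.0453, 0.7022, 0.0092, 0.2433]
p[3] = 3.1582/12.9825 = 0.2433

0.2433


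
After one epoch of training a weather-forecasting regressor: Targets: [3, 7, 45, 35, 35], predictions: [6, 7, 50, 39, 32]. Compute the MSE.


Squared errors: (3-6)²=9, (7-7)²=0, (45-50)²=25, (35-39)²=16, (35-32)²=9
Sum = 59
MSE = 59/5 = 59/5

59/5


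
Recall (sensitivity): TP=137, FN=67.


Recall = TP/(TP+FN)
= 137/(137+67)
= 137/204 = 67.16%

67.16%


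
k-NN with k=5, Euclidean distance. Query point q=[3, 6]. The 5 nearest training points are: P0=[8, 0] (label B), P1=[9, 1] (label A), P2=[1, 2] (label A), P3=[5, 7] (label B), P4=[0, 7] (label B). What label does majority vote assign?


d(q,P0) = 7.8102  (label B)
d(q,P1) = 7.8102  (label A)
d(q,P2) = 4.4721  (label A)
d(q,P3) = 2.2361  (label B)
d(q,P4) = 3.1623  (label B)
Votes: A=2, B=3
Majority → B

B


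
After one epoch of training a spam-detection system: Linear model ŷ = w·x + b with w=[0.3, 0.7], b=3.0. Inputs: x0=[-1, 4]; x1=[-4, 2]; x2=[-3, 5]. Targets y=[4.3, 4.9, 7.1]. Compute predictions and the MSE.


ŷ0 = (0.3)·(-1) + (0.7)·(4) + 3.0 = 5.5
ŷ1 = (0.3)·(-4) + (0.7)·(2) + 3.0 = 3.2
ŷ2 = (0.3)·(-3) + (0.7)·(5) + 3.0 = 5.6
errors² = [1.44, 2.89, 2.25]
MSE = 6.5800/3 = 2.1933

2.1933


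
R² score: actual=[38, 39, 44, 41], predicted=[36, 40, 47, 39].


ȳ = 40.5
SS_res = Σ(y-ŷ)² = 18
SS_tot = Σ(y-ȳ)² = 21
R² = 1 - SS_res/SS_tot = 1 - 0.8571 = 0.1429

0.1429


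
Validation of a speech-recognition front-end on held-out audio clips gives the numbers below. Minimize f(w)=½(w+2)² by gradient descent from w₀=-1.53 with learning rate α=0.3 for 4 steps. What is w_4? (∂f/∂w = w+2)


step 1: grad = -1.53+2 = 0.47; w = -1.53 - 0.3·(0.47) = -1.671
step 2: grad = -1.671+2 = 0.329; w = -1.671 - 0.3·(0.329) = -1.7697
step 3: grad = -1.7697+2 = 0.2303; w = -1.7697 - 0.3·(0.2303) = -1.83879
step 4: grad = -1.83879+2 = 0.16121; w = -1.83879 - 0.3·(0.16121) = -1.887153

-1.887153


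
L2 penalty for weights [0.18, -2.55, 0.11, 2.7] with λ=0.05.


‖w‖₂² = (0.18)² + (-2.55)² + (0.11)² + (2.7)²
     = 0.0324 + 6.5025 + 0.0121 + 7.29
     = 13.837
λ·‖w‖₂² = 0.05·13.837 = 0.69185

0.69185


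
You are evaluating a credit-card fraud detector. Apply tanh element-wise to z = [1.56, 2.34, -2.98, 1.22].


tanh(1.56) = 0.9154
tanh(2.34) = 0.9816
tanh(-2.98) = -0.9949
tanh(1.22) = 0.8397
result = [0.9154, 0.9816, -0.9949, 0.8397]

[0.9154, 0.9816, -0.9949, 0.8397]


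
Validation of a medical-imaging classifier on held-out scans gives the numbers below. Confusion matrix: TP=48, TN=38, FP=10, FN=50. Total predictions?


Total = TP + TN + FP + FN
= 48 + 38 + 10 + 50
= 146
(Predicted positive: 58, predicted negative: 88)

146


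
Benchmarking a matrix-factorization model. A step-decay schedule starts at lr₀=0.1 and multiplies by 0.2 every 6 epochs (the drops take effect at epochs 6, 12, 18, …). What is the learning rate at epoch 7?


n_drops = ⌊7/6⌋ = 1
lr = 0.1·0.2^1 = 0.1·0.2 = 0.02

0.02


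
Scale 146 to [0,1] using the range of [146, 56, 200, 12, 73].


min=12, max=200
(146-12)/(200-12) = 134/188 = 0.7128

0.7128


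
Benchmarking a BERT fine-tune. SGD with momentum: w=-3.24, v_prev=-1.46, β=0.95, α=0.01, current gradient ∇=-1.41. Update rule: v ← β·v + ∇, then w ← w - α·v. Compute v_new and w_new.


v_new = 0.95·-1.46 - 1.41 = -1.387 - 1.41 = -2.797
w_new = -3.24 - 0.01·-2.797 = -3.24 + 0.02797 = -3.21203

v_new=-2.797, w_new=-3.21203


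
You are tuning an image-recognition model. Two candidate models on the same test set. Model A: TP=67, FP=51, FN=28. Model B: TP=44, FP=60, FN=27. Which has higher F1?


Model A: P=67/118=0.5678, R=67/95=0.7053, F1=2PR/(P+R)=2TP/(2TP+FP+FN)=134/213=0.6291
Model B: P=44/104=0.4231, R=44/71=0.6197, F1=2PR/(P+R)=2TP/(2TP+FP+FN)=88/175=0.5029
0.6291 > 0.5029 → Model A

Model A


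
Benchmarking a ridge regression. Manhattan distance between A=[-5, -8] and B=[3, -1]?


d = |-5-3| + |-8+ 1|
  = 8 + 7
  = 15

15


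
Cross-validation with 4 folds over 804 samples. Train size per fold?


Fold size = 804/4 = 201
Training per fold = 804 - 201 = 603

603


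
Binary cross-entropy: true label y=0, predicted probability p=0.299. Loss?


BCE = -[y·ln(p) + (1-y)·ln(1-p)]
= -0 - 1·ln(1-0.299)
= -ln(0.701) = 0.3552

0.3552


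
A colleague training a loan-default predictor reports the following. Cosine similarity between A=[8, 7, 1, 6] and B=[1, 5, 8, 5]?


A·B = 8·1 + 7·5 + 1·8 + 6·5 = 81
‖A‖ = √150 = 12.2474, ‖B‖ = √115 = 10.7238
cos = 81/(√150·√115) = 81/√17250 = 0.6167

0.6167


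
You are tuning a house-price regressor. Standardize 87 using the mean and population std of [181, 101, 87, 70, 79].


μ = 103.6, σ = 40.018
z = (87 - 103.6)/40.018 = -0.4148

-0.4148


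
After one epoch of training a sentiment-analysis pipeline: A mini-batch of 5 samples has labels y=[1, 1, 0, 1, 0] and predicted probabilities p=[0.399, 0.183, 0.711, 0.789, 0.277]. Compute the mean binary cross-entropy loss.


L[0] = -ln(0.399) = 0.9188
L[1] = -ln(0.183) = 1.6983
L[2] = -ln(1-0.711) = -ln(0.289) = 1.2413
L[3] = -ln(0.789) = 0.237
L[4] = -ln(1-0.277) = -ln(0.723) = 0.3243
mean = (0.9188 + 1.6983 + 1.2413 + 0.237 + 0.3243)/5 = 0.8839

0.8839


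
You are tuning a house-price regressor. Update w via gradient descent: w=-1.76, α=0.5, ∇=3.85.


w_new = w - α·∇
= -1.76 - 0.5·3.85
= -1.76 - 1.925
= -3.685

-3.685


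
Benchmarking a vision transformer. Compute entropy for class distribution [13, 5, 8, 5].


Probabilities: [13/31, 5/31, 8/31, 5/31] ≈ [0.4194, 0.1613, 0.2581, 0.1613]
H = -((13/31)·log₂(13/31) + (5/31)·log₂(5/31) + (8/31)·log₂(8/31) + (5/31)·log₂(5/31))
  = 1.8792 bits

1.8792 bits


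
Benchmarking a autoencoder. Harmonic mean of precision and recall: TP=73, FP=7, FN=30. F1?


Precision = 73/80 = 0.9125
Recall = 73/103 = 0.7087
F1 = 2·P·R/(P+R) = 2·TP/(2·TP+FP+FN) = 146/(146+7+30) = 146/183 = 0.7978

0.7978


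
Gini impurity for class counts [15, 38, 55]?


Probabilities: [15/108, 38/108, 55/108] ≈ [0.1389, 0.3519, 0.5093]
Σpᵢ² = (225 + 1444 + 3025)/108² = 4694/11664
Gini = 1 - Σpᵢ² = 1 - 4694/11664 = 0.5976

0.5976


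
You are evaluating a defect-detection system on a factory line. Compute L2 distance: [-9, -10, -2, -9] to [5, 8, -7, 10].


d = √((-9-5)² + (-10-8)² + (-2+ 7)² + (-9-10)²)
  = √(196 + 324 + 25 + 361)
  = √906 = 30.0998

30.0998


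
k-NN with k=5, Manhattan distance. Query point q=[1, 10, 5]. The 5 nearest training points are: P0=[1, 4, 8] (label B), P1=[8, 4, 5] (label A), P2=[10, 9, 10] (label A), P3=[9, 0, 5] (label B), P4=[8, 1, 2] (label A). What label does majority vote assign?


d(q,P0) = 9  (label B)
d(q,P1) = 13  (label A)
d(q,P2) = 15  (label A)
d(q,P3) = 18  (label B)
d(q,P4) = 19  (label A)
Votes: A=3, B=2
Majority → A

A


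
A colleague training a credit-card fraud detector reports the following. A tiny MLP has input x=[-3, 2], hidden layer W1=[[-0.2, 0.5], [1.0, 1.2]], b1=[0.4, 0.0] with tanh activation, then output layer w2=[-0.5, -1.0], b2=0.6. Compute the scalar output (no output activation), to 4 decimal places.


z1[0] = (-0.2)·(-3) + (0.5)·(2) + 0.4 = 2.0
z1[1] = (1.0)·(-3) + (1.2)·(2) + 0.0 = -0.6
h = tanh(z1) = [0.964, -0.537]
output = (-0.5)·(0.964) + (-1.0)·(-0.537) + 0.6 = 0.655

0.655


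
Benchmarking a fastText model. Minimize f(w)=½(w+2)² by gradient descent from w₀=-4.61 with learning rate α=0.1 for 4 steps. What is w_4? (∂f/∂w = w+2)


step 1: grad = -4.61+2 = -2.61; w = -4.61 - 0.1·(-2.61) = -4.349
step 2: grad = -4.349+2 = -2.349; w = -4.349 - 0.1·(-2.349) = -4.1141
step 3: grad = -4.1141+2 = -2.1141; w = -4.1141 - 0.1·(-2.1141) = -3.90269
step 4: grad = -3.90269+2 = -1.90269; w = -3.90269 - 0.1·(-1.90269) = -3.712421

-3.712421


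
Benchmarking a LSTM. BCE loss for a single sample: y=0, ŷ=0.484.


BCE = -[y·ln(p) + (1-y)·ln(1-p)]
= -0 - 1·ln(1-0.484)
= -ln(0.516) = 0.6616

0.6616


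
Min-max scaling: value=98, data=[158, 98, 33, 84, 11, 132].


min=11, max=158
(98-11)/(158-11) = 87/147 = 0.5918

0.5918


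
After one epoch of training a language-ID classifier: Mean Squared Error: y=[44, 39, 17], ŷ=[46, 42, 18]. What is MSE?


Squared errors: (44-46)²=4, (39-42)²=9, (17-18)²=1
Sum = 14
MSE = 14/3 = 14/3

14/3


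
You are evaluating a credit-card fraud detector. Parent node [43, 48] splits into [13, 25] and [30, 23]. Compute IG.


Parent = [43, 48], H_parent = 0.9978
H_left = 0.9268 (n=38), H_right = 0.9874 (n=53)
H_children = (38/91)·0.9268 + (53/91)·0.9874 = 0.9621
IG = 0.9978 - 0.9621 = 0.0357

0.0357


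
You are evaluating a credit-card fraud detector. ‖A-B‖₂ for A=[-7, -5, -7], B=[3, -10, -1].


d = √((-7-3)² + (-5+ 10)² + (-7+ 1)²)
  = √(100 + 25 + 36)
  = √161 = 12.6886

12.6886


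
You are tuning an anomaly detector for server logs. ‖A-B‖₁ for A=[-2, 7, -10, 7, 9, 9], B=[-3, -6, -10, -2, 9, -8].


d = |-2+ 3| + |7+ 6| + |-10+ 10| + |7+ 2| + |9-9| + |9+ 8|
  = 1 + 13 + 0 + 9 + 0 + 17
  = 40

40


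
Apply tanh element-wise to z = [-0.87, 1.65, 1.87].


tanh(-0.87) = -0.7014
tanh(1.65) = 0.9289
tanh(1.87) = 0.9536
result = [-0.7014, 0.9289, 0.9536]

[-0.7014, 0.9289, 0.9536]


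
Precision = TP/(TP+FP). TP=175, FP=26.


Precision = TP/(TP+FP)
= 175/(175+26)
= 175/201 = 87.06%

87.06%


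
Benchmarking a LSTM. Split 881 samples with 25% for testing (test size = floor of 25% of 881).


Test = ⌊881·25/100⌋ = 220
Train = 881 - 220 = 661

Train: 661, Test: 220


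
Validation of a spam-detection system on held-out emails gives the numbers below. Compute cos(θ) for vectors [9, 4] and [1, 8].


A·B = 9·1 + 4·8 = 41
‖A‖ = √97 = 9.8489, ‖B‖ = √65 = 8.0623
cos = 41/(√97·√65) = 41/√6305 = 0.5163

0.5163


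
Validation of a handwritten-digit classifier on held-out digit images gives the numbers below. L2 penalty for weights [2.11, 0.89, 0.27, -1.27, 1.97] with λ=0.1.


‖w‖₂² = (2.11)² + (0.89)² + (0.27)² + (-1.27)² + (1.97)²
     = 4.4521 + 0.7921 + 0.0729 + 1.6129 + 3.8809
     = 10.8109
λ·‖w‖₂² = 0.1·10.8109 = 1.08109

1.08109


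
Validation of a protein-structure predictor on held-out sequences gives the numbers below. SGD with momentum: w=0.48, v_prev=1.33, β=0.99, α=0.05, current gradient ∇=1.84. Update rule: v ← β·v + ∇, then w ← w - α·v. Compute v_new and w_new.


v_new = 0.99·1.33 + 1.84 = 1.3167 + 1.84 = 3.1567
w_new = 0.48 - 0.05·3.1567 = 0.48 - 0.157835 = 0.322165

v_new=3.1567, w_new=0.322165


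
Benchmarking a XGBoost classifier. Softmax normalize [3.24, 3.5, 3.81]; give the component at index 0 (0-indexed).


Exponentials: e^3.24=25.5337, e^3.5=33.1155, e^3.81=45.1504
Sum = 103.7996
Softmax = [0.246, 0.319, 0.435]
p[0] = 25.5337/103.7996 = 0.246

0.246


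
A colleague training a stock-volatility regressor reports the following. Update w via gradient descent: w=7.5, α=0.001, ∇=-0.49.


w_new = w - α·∇
= 7.5 - 0.001·-0.49
= 7.5 + 0.00049
= 7.50049

7.50049


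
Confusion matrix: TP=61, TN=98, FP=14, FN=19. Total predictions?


Total = TP + TN + FP + FN
= 61 + 98 + 14 + 19
= 192
(Predicted positive: 75, predicted negative: 117)

192


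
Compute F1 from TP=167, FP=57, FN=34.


Precision = 167/224 = 0.7455
Recall = 167/201 = 0.8308
F1 = 2·P·R/(P+R) = 2·TP/(2·TP+FP+FN) = 334/(334+57+34) = 334/425 = 0.7859

0.7859


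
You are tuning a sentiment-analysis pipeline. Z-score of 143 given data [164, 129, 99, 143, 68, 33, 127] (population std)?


μ = 109, σ = 42.1934
z = (143 - 109)/42.1934 = 0.8058

0.8058


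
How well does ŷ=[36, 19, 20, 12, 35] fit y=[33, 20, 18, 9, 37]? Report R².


ȳ = 23.4
SS_res = Σ(y-ŷ)² = 27
SS_tot = Σ(y-ȳ)² = 525.2
R² = 1 - SS_res/SS_tot = 1 - 0.0514 = 0.9486

0.9486


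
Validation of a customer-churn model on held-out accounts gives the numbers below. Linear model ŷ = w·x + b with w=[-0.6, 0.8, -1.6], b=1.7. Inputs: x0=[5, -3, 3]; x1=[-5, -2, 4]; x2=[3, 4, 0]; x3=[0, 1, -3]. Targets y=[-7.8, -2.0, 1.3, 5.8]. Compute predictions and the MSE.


ŷ0 = (-0.6)·(5) + (0.8)·(-3) + (-1.6)·(3) + 1.7 = -8.5
ŷ1 = (-0.6)·(-5) + (0.8)·(-2) + (-1.6)·(4) + 1.7 = -3.3
ŷ2 = (-0.6)·(3) + (0.8)·(4) + (-1.6)·(0) + 1.7 = 3.1
ŷ3 = (-0.6)·(0) + (0.8)·(1) + (-1.6)·(-3) + 1.7 = 7.3
errors² = [0.49, 1.69, 3.24, 2.25]
MSE = 7.6700/4 = 1.9175

1.9175


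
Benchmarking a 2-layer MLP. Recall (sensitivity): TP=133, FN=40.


Recall = TP/(TP+FN)
= 133/(133+40)
= 133/173 = 76.88%

76.88%


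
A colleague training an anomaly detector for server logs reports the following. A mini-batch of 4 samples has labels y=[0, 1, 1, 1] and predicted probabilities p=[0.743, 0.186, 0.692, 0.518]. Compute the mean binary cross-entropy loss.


L[0] = -ln(1-0.743) = -ln(0.257) = 1.3587
L[1] = -ln(0.186) = 1.682
L[2] = -ln(0.692) = 0.3682
L[3] = -ln(0.518) = 0.6578
mean = (1.3587 + 1.682 + 0.3682 + 0.6578)/4 = 1.0167

1.0167


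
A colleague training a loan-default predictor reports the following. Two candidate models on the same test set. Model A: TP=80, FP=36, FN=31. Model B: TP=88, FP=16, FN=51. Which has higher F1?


Model A: P=80/116=0.6897, R=80/111=0.7207, F1=2PR/(P+R)=2TP/(2TP+FP+FN)=160/227=0.7048
Model B: P=88/104=0.8462, R=88/139=0.6331, F1=2PR/(P+R)=2TP/(2TP+FP+FN)=176/243=0.7243
0.7048 < 0.7243 → Model B

Model B


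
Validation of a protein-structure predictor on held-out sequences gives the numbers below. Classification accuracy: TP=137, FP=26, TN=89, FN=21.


Accuracy = (TP+TN)/(TP+TN+FP+FN)
= (137+89)/(273)
= 226/273 = 82.78%

82.78%


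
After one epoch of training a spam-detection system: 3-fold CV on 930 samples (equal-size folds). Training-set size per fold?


Fold size = 930/3 = 310
Training per fold = 930 - 310 = 620

620


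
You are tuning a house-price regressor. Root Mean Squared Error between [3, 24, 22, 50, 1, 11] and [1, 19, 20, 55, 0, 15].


MSE = 75/6 = 12.5
RMSE = √(75/6) = 3.5355

3.5355


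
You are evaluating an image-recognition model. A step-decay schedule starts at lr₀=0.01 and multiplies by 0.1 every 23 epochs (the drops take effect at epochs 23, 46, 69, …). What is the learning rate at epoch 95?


n_drops = ⌊95/23⌋ = 4
lr = 0.01·0.1^4 = 0.01·0.0001 = 0.000001

0.000001


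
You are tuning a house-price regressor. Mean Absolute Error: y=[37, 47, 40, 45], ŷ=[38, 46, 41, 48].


Absolute errors: |37-38|=1, |47-46|=1, |40-41|=1, |45-48|=3
Sum = 6
MAE = 6/4 = 3/2

3/2


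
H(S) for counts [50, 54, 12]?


Probabilities: [50/116, 54/116, 12/116] ≈ [0.431, 0.4655, 0.1034]
H = -((50/116)·log₂(50/116) + (54/116)·log₂(54/116) + (12/116)·log₂(12/116))
  = 1.3754 bits

1.3754 bits


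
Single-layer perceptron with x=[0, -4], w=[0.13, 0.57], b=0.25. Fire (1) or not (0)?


z = (0)·(0.13) + (-4)·(0.57) + 0.25
  = -2.03
step(z) = 0 (z<0)

0


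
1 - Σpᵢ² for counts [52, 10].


Probabilities: [52/62, 10/62] ≈ [0.8387, 0.1613]
Σpᵢ² = (2704 + 100)/62² = 2804/3844
Gini = 1 - Σpᵢ² = 1 - 2804/3844 = 0.2706

0.2706


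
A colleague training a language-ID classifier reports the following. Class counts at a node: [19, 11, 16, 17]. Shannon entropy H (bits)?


Probabilities: [19/63, 11/63, 16/63, 17/63] ≈ [0.3016, 0.1746, 0.254, 0.2698]
H = -((19/63)·log₂(19/63) + (11/63)·log₂(11/63) + (16/63)·log₂(16/63) + (17/63)·log₂(17/63))
  = 1.9733 bits

1.9733 bits


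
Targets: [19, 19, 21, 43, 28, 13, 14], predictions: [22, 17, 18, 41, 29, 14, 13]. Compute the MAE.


Absolute errors: |19-22|=3, |19-17|=2, |21-18|=3, |43-41|=2, |28-29|=1, |13-14|=1, |14-13|=1
Sum = 13
MAE = 13/7 = 13/7

13/7


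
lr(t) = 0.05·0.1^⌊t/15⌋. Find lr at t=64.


n_drops = ⌊64/15⌋ = 4
lr = 0.05·0.1^4 = 0.05·0.0001 = 0.000005

0.000005


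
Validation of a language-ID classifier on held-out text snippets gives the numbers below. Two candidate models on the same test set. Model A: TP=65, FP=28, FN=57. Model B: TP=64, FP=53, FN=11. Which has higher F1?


Model A: P=65/93=0.6989, R=65/122=0.5328, F1=2PR/(P+R)=2TP/(2TP+FP+FN)=130/215=0.6047
Model B: P=64/117=0.547, R=64/75=0.8533, F1=2PR/(P+R)=2TP/(2TP+FP+FN)=128/192=0.6667
0.6047 < 0.6667 → Model B

Model B


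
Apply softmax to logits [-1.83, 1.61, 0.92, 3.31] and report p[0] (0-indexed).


Exponentials: e^-1.83=0.1604, e^1.61=5.0028, e^0.92=2.5093, e^3.31=27.3851
Sum = 35.0576
Softmax = [0.0046, 0.1427, 0.0716, 0.7811]
p[0] = 0.1604/35.0576 = 0.0046

0.0046


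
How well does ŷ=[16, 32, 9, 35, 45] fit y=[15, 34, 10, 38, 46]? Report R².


ȳ = 28.6
SS_res = Σ(y-ŷ)² = 16
SS_tot = Σ(y-ȳ)² = 951.2
R² = 1 - SS_res/SS_tot = 1 - 0.0168 = 0.9832

0.9832


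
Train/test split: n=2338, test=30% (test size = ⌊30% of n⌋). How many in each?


Test = ⌊2338·30/100⌋ = 701
Train = 2338 - 701 = 1637

Train: 1637, Test: 701


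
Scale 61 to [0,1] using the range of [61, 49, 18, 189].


min=18, max=189
(61-18)/(189-18) = 43/171 = 0.2515

0.2515


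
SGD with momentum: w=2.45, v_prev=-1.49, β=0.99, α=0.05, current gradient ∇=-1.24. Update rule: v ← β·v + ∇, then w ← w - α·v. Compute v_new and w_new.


v_new = 0.99·-1.49 - 1.24 = -1.4751 - 1.24 = -2.7151
w_new = 2.45 - 0.05·-2.7151 = 2.45 + 0.135755 = 2.585755

v_new=-2.7151, w_new=2.585755


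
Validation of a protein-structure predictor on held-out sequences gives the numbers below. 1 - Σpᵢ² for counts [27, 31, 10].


Probabilities: [27/68, 31/68, 10/68] ≈ [0.3971, 0.4559, 0.1471]
Σpᵢ² = (729 + 961 + 100)/68² = 1790/4624
Gini = 1 - Σpᵢ² = 1 - 1790/4624 = 0.6129

0.6129


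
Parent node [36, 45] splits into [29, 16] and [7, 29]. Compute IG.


Parent = [36, 45], H_parent = 0.9911
H_left = 0.9389 (n=45), H_right = 0.7107 (n=36)
H_children = (45/81)·0.9389 + (36/81)·0.7107 = 0.8375
IG = 0.9911 - 0.8375 = 0.1536

0.1536


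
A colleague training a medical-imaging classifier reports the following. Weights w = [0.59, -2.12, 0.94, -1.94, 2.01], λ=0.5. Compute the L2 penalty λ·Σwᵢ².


‖w‖₂² = (0.59)² + (-2.12)² + (0.94)² + (-1.94)² + (2.01)²
     = 0.3481 + 4.4944 + 0.8836 + 3.7636 + 4.0401
     = 13.5298
λ·‖w‖₂² = 0.5·13.5298 = 6.7649

6.7649


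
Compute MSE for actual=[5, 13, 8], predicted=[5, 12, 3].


Squared errors: (5-5)²=0, (13-12)²=1, (8-3)²=25
Sum = 26
MSE = 26/3 = 26/3

26/3


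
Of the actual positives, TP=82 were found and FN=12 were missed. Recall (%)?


Recall = TP/(TP+FN)
= 82/(82+12)
= 82/94 = 87.23%

87.23%


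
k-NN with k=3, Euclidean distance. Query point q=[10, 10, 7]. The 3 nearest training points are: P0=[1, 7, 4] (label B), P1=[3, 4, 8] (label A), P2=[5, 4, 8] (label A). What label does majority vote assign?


d(q,P0) = 9.9499  (label B)
d(q,P1) = 9.2736  (label A)
d(q,P2) = 7.874  (label A)
Votes: A=2, B=1
Majority → A

A


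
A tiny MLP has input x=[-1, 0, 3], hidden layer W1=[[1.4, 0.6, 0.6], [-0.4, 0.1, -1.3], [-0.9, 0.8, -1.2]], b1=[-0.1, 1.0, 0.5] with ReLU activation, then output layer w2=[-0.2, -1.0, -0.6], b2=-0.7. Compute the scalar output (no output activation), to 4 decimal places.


z1[0] = (1.4)·(-1) + (0.6)·(0) + (0.6)·(3) - 0.1 = 0.3
z1[1] = (-0.4)·(-1) + (0.1)·(0) + (-1.3)·(3) + 1.0 = -2.5
z1[2] = (-0.9)·(-1) + (0.8)·(0) + (-1.2)·(3) + 0.5 = -2.2
h = ReLU(z1) = [0.3, 0.0, 0.0]
output = (-0.2)·(0.3) + (-1.0)·(0.0) + (-0.6)·(0.0) - 0.7 = -0.76

-0.76


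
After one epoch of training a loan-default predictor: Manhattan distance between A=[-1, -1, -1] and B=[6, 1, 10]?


d = |-1-6| + |-1-1| + |-1-10|
  = 7 + 2 + 11
  = 20

20


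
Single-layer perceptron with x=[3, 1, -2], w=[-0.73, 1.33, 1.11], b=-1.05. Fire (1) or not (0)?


z = (3)·(-0.73) + (1)·(1.33) + (-2)·(1.11) - 1.05
  = -4.13
step(z) = 0 (z<0)

0


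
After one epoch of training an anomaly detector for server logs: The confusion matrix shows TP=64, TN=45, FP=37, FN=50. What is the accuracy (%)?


Accuracy = (TP+TN)/(TP+TN+FP+FN)
= (64+45)/(196)
= 109/196 = 55.61%

55.61%


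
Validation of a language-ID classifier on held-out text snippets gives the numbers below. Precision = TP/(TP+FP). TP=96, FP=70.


Precision = TP/(TP+FP)
= 96/(96+70)
= 96/166 = 57.83%

57.83%


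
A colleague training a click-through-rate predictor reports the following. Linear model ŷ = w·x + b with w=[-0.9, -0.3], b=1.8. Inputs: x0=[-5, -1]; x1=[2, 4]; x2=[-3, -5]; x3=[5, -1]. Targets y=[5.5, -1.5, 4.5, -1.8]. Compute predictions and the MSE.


ŷ0 = (-0.9)·(-5) + (-0.3)·(-1) + 1.8 = 6.6
ŷ1 = (-0.9)·(2) + (-0.3)·(4) + 1.8 = -1.2
ŷ2 = (-0.9)·(-3) + (-0.3)·(-5) + 1.8 = 6.0
ŷ3 = (-0.9)·(5) + (-0.3)·(-1) + 1.8 = -2.4
errors² = [1.21, 0.09, 2.25, 0.36]
MSE = 3.9100/4 = 0.9775

0.9775


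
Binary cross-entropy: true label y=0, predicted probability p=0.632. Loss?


BCE = -[y·ln(p) + (1-y)·ln(1-p)]
= -0 - 1·ln(1-0.632)
= -ln(0.368) = 0.9997

0.9997


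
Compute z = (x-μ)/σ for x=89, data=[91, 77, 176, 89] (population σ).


μ = 108.25, σ = 39.4802
z = (89 - 108.25)/39.4802 = -0.4876

-0.4876


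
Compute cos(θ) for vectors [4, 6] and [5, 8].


A·B = 4·5 + 6·8 = 68
‖A‖ = √52 = 7.2111, ‖B‖ = √89 = 9.434
cos = 68/(√52·√89) = 68/√4628 = 0.9996

0.9996


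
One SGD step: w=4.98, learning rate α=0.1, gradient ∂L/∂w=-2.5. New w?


w_new = w - α·∇
= 4.98 - 0.1·-2.5
= 4.98 + 0.25
= 5.23

5.23


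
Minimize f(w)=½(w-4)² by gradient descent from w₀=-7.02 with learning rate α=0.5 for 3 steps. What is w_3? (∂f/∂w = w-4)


step 1: grad = -7.02-4 = -11.02; w = -7.02 - 0.5·(-11.02) = -1.51
step 2: grad = -1.51-4 = -5.51; w = -1.51 - 0.5·(-5.51) = 1.245
step 3: grad = 1.245-4 = -2.755; w = 1.245 - 0.5·(-2.755) = 2.6225

2.6225


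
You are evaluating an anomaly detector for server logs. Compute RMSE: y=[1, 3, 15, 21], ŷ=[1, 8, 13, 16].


MSE = 54/4 = 13.5
RMSE = √(54/4) = 3.6742

3.6742


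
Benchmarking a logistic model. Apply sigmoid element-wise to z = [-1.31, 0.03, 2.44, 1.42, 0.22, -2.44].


σ(-1.31) = 1/(1+e^1.31) = 0.2125
σ(0.03) = 1/(1+e^-0.03) = 0.5075
σ(2.44) = 1/(1+e^-2.44) = 0.9198
σ(1.42) = 1/(1+e^-1.42) = 0.8053
σ(0.22) = 1/(1+e^-0.22) = 0.5548
σ(-2.44) = 1/(1+e^2.44) = 0.0802
result = [0.2125, 0.5075, 0.9198, 0.8053, 0.5548, 0.0802]

[0.2125, 0.5075, 0.9198, 0.8053, 0.5548, 0.0802]


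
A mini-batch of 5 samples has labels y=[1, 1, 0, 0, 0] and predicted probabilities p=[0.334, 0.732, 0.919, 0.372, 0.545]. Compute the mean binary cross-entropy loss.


L[0] = -ln(0.334) = 1.0966
L[1] = -ln(0.732) = 0.312
L[2] = -ln(1-0.919) = -ln(0.081) = 2.5133
L[3] = -ln(1-0.372) = -ln(0.628) = 0.4652
L[4] = -ln(1-0.545) = -ln(0.455) = 0.7875
mean = (1.0966 + 0.312 + 2.5133 + 0.4652 + 0.7875)/5 = 1.0349

1.0349


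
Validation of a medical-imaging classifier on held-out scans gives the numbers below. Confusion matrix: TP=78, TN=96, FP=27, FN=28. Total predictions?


Total = TP + TN + FP + FN
= 78 + 96 + 27 + 28
= 229
(Predicted positive: 105, predicted negative: 124)

229


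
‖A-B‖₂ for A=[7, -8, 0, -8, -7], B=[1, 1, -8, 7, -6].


d = √((7-1)² + (-8-1)² + (0+ 8)² + (-8-7)² + (-7+ 6)²)
  = √(36 + 81 + 64 + 225 + 1)
  = √407 = 20.1742

20.1742


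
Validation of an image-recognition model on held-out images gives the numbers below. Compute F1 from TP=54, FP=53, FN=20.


Precision = 54/107 = 0.5047
Recall = 54/74 = 0.7297
F1 = 2·P·R/(P+R) = 2·TP/(2·TP+FP+FN) = 108/(108+53+20) = 108/181 = 0.5967

0.5967


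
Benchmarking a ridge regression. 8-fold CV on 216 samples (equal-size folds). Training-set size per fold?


Fold size = 216/8 = 27
Training per fold = 216 - 27 = 189

189


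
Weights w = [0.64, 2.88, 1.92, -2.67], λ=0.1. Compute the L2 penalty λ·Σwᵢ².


‖w‖₂² = (0.64)² + (2.88)² + (1.92)² + (-2.67)²
     = 0.4096 + 8.2944 + 3.6864 + 7.1289
     = 19.5193
λ·‖w‖₂² = 0.1·19.5193 = 1.95193

1.95193


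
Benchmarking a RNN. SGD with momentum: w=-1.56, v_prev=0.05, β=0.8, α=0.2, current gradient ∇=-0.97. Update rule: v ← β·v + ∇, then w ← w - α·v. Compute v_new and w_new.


v_new = 0.8·0.05 - 0.97 = 0.04 - 0.97 = -0.93
w_new = -1.56 - 0.2·-0.93 = -1.56 + 0.186 = -1.374

v_new=-0.93, w_new=-1.374


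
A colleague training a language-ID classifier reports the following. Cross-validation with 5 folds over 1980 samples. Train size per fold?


Fold size = 1980/5 = 396
Training per fold = 1980 - 396 = 1584

1584


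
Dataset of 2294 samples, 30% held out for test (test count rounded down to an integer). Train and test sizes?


Test = ⌊2294·30/100⌋ = 688
Train = 2294 - 688 = 1606

Train: 1606, Test: 688


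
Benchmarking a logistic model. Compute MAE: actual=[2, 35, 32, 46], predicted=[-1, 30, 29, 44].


Absolute errors: |2+ 1|=3, |35-30|=5, |32-29|=3, |46-44|=2
Sum = 13
MAE = 13/4 = 13/4

13/4


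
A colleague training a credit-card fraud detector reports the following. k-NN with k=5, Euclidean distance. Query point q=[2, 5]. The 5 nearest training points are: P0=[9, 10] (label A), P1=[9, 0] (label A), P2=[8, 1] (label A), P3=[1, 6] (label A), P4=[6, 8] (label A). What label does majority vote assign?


d(q,P0) = 8.6023  (label A)
d(q,P1) = 8.6023  (label A)
d(q,P2) = 7.2111  (label A)
d(q,P3) = 1.4142  (label A)
d(q,P4) = 5.0  (label A)
Votes: A=5, B=0
Majority → A

A


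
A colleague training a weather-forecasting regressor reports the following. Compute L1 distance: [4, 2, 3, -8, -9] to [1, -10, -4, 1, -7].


d = |4-1| + |2+ 10| + |3+ 4| + |-8-1| + |-9+ 7|
  = 3 + 12 + 7 + 9 + 2
  = 33

33


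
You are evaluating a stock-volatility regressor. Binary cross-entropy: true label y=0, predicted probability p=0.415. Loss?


BCE = -[y·ln(p) + (1-y)·ln(1-p)]
= -0 - 1·ln(1-0.415)
= -ln(0.585) = 0.5361

0.5361


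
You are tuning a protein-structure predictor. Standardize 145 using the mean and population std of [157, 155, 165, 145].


μ = 155.5, σ = 7.1239
z = (145 - 155.5)/7.1239 = -1.4739

-1.4739


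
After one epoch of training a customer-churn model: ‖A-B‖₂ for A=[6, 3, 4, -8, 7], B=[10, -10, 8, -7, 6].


d = √((6-10)² + (3+ 10)² + (4-8)² + (-8+ 7)² + (7-6)²)
  = √(16 + 169 + 16 + 1 + 1)
  = √203 = 14.2478

14.2478


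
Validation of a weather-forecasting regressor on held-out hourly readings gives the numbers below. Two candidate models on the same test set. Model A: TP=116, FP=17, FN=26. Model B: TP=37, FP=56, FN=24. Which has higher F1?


Model A: P=116/133=0.8722, R=116/142=0.8169, F1=2PR/(P+R)=2TP/(2TP+FP+FN)=232/275=0.8436
Model B: P=37/93=0.3978, R=37/61=0.6066, F1=2PR/(P+R)=2TP/(2TP+FP+FN)=74/154=0.4805
0.8436 > 0.4805 → Model A

Model A


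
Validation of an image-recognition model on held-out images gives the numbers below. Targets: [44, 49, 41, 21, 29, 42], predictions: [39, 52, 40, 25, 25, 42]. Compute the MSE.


Squared errors: (44-39)²=25, (49-52)²=9, (41-40)²=1, (21-25)²=16, (29-25)²=16, (42-42)²=0
Sum = 67
MSE = 67/6 = 67/6

67/6


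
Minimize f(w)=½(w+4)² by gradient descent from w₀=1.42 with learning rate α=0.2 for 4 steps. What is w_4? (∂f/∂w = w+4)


step 1: grad = 1.42+4 = 5.42; w = 1.42 - 0.2·(5.42) = 0.336
step 2: grad = 0.336+4 = 4.336; w = 0.336 - 0.2·(4.336) = -0.5312
step 3: grad = -0.5312+4 = 3.4688; w = -0.5312 - 0.2·(3.4688) = -1.22496
step 4: grad = -1.22496+4 = 2.77504; w = -1.22496 - 0.2·(2.77504) = -1.779968

-1.779968


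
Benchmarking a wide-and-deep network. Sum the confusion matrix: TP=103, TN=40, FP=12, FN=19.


Total = TP + TN + FP + FN
= 103 + 40 + 12 + 19
= 174
(Predicted positive: 115, predicted negative: 59)

174


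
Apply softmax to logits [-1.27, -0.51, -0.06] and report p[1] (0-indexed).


Exponentials: e^-1.27=0.2808, e^-0.51=0.6005, e^-0.06=0.9418
Sum = 1.8231
Softmax = [0.154, 0.3294, 0.5166]
p[1] = 0.6005/1.8231 = 0.3294

0.3294


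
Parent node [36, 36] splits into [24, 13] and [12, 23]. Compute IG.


Parent = [36, 36], H_parent = 1
H_left = 0.9353 (n=37), H_right = 0.9275 (n=35)
H_children = (37/72)·0.9353 + (35/72)·0.9275 = 0.9315
IG = 1 - 0.9315 = 0.0685

0.0685


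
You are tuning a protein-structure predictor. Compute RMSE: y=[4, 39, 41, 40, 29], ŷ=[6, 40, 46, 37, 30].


MSE = 40/5 = 8
RMSE = √(40/5) = 2.8284

2.8284


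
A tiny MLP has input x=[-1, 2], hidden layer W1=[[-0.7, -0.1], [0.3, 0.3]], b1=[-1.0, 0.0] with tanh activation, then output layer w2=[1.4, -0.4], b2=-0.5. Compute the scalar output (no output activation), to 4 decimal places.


z1[0] = (-0.7)·(-1) + (-0.1)·(2) - 1.0 = -0.5
z1[1] = (0.3)·(-1) + (0.3)·(2) + 0.0 = 0.3
h = tanh(z1) = [-0.4621, 0.2913]
output = (1.4)·(-0.4621) + (-0.4)·(0.2913) - 0.5 = -1.2635

-1.2635


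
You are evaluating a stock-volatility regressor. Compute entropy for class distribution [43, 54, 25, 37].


Probabilities: [43/159, 54/159, 25/159, 37/159] ≈ [0.2704, 0.3396, 0.1572, 0.2327]
H = -((43/159)·log₂(43/159) + (54/159)·log₂(54/159) + (25/159)·log₂(25/159) + (37/159)·log₂(37/159))
  = 1.9485 bits

1.9485 bits


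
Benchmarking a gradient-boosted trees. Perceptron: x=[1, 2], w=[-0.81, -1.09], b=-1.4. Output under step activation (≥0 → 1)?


z = (1)·(-0.81) + (2)·(-1.09) - 1.4
  = -4.39
step(z) = 0 (z<0)

0


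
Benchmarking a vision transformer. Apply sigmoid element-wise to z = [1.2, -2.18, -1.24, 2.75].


σ(1.2) = 1/(1+e^-1.2) = 0.7685
σ(-2.18) = 1/(1+e^2.18) = 0.1016
σ(-1.24) = 1/(1+e^1.24) = 0.2244
σ(2.75) = 1/(1+e^-2.75) = 0.9399
result = [0.7685, 0.1016, 0.2244, 0.9399]

[0.7685, 0.1016, 0.2244, 0.9399]


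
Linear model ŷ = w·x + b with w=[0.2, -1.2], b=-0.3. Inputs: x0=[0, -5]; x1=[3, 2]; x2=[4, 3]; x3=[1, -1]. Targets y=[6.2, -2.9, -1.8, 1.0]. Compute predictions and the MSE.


ŷ0 = (0.2)·(0) + (-1.2)·(-5) - 0.3 = 5.7
ŷ1 = (0.2)·(3) + (-1.2)·(2) - 0.3 = -2.1
ŷ2 = (0.2)·(4) + (-1.2)·(3) - 0.3 = -3.1
ŷ3 = (0.2)·(1) + (-1.2)·(-1) - 0.3 = 1.1
errors² = [0.25, 0.64, 1.69, 0.01]
MSE = 2.5900/4 = 0.6475

0.6475


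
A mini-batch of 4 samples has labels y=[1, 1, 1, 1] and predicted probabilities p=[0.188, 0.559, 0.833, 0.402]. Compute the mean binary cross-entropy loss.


L[0] = -ln(0.188) = 1.6713
L[1] = -ln(0.559) = 0.5816
L[2] = -ln(0.833) = 0.1827
L[3] = -ln(0.402) = 0.9113
mean = (1.6713 + 0.5816 + 0.1827 + 0.9113)/4 = 0.8367

0.8367


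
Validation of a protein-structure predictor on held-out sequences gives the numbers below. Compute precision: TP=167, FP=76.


Precision = TP/(TP+FP)
= 167/(167+76)
= 167/243 = 68.72%

68.72%


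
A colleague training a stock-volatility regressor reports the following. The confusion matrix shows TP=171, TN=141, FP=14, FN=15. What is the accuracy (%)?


Accuracy = (TP+TN)/(TP+TN+FP+FN)
= (171+141)/(341)
= 312/341 = 91.5%

91.5%


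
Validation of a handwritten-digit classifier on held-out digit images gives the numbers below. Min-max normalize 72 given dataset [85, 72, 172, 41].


min=41, max=172
(72-41)/(172-41) = 31/131 = 0.2366

0.2366


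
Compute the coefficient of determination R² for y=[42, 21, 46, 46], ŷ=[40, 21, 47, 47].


ȳ = 38.75
SS_res = Σ(y-ŷ)² = 6
SS_tot = Σ(y-ȳ)² = 430.75
R² = 1 - SS_res/SS_tot = 1 - 0.0139 = 0.9861

0.9861


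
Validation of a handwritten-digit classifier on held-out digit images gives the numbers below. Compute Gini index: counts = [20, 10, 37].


Probabilities: [20/67, 10/67, 37/67] ≈ [0.2985, 0.1493, 0.5522]
Σpᵢ² = (400 + 100 + 1369)/67² = 1869/4489
Gini = 1 - Σpᵢ² = 1 - 1869/4489 = 0.5836

0.5836


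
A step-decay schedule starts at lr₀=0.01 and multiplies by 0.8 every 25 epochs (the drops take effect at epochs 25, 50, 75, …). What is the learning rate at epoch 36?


n_drops = ⌊36/25⌋ = 1
lr = 0.01·0.8^1 = 0.01·0.8 = 0.008

0.008


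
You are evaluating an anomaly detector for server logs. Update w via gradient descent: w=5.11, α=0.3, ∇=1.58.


w_new = w - α·∇
= 5.11 - 0.3·1.58
= 5.11 - 0.474
= 4.636

4.636


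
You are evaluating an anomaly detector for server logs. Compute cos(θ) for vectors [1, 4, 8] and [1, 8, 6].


A·B = 1·1 + 4·8 + 8·6 = 81
‖A‖ = √81 = 9, ‖B‖ = √101 = 10.0499
cos = 81/(√81·√101) = 81/√8181 = 0.8955

0.8955


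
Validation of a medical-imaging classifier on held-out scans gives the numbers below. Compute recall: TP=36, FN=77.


Recall = TP/(TP+FN)
= 36/(36+77)
= 36/113 = 31.86%

31.86%


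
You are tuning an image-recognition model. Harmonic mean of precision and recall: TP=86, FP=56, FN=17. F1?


Precision = 86/142 = 0.6056
Recall = 86/103 = 0.835
F1 = 2·P·R/(P+R) = 2·TP/(2·TP+FP+FN) = 172/(172+56+17) = 172/245 = 0.702

0.702


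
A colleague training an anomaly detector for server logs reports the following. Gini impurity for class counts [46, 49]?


Probabilities: [46/95, 49/95] ≈ [0.4842, 0.5158]
Σpᵢ² = (2116 + 2401)/95² = 4517/9025
Gini = 1 - Σpᵢ² = 1 - 4517/9025 = 0.4995

0.4995
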